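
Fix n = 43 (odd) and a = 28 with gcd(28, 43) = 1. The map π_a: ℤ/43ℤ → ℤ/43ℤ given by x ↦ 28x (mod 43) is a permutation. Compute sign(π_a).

Start at x=21: 21 → 29 → 38 → 32 → 36 → 19 → 16 → … (one orbit).
Cycle lengths of π_28 on ℤ/43ℤ: [42, 1]; 2 cycles in total.
43 − 2 = 41 transpositions; sign(π) = (−1)^41 = -1.

-1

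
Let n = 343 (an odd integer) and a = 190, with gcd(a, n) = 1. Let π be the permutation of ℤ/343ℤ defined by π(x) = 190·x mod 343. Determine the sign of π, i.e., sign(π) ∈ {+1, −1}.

+1

Trace 127: π^k(127) = [127, 120, 162, 253, 50, 239, 134] for k=0..6.
Cycle lengths of π_190 on ℤ/343ℤ: [49, 49, 49, 49, 49, 49, 7, 7, 7, 7, 7, 7, 1, 1, 1, 1, 1, 1, 1]; 19 cycles in total.
343 − 19 = 324 transpositions; sign(π) = (−1)^324 = +1.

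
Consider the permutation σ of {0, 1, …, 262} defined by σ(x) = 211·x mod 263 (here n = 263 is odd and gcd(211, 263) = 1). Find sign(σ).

-1

Orbit of 48 under x↦211x: [48, 134, 133, 185, 111, 14, 61]… (length divides ord_263(211)).
Decompose π into cycles: lengths [262, 1] (2 cycles, including the fixed point 0).
n − c = 263 − 2 = 261; sign = (−1)^261 = -1.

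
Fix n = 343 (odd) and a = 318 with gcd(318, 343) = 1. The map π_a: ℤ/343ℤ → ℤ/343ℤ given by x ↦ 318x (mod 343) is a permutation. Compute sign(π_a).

Start at x=261: 261 → 335 → 200 → 145 → 148 → 73 → 233 → … (one orbit).
Cycle type of π: 294 + 42 + 6 + 1; total 4 cycles.
343 − 4 = 339 transpositions; sign(π) = (−1)^339 = -1.

-1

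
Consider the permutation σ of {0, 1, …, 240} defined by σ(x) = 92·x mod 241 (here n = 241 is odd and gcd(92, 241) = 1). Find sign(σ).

-1

Orbit of 127 under x↦92x: [127, 116, 68, 231, 44, 192, 71]… (length divides ord_241(92)).
Cycle type of π: 240 + 1; total 2 cycles.
n − c = 241 − 2 = 239; sign = (−1)^239 = -1.
Check: (92/241) = -1 by Zolotarev.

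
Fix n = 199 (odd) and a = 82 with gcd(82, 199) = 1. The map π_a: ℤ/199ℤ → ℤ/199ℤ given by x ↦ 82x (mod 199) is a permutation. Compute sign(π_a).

-1

Trace 88: π^k(88) = [88, 52, 85, 5, 12, 188, 93] for k=0..6.
Decompose π into cycles: lengths [66, 66, 66, 1] (4 cycles, including the fixed point 0).
199 − 4 = 195 transpositions; sign(π) = (−1)^195 = -1.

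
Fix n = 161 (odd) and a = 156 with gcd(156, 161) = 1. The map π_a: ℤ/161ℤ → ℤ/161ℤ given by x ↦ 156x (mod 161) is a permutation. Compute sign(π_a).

Trace 81: π^k(81) = [81, 78, 93, 18, 71, 128, 4] for k=0..6.
Cycle lengths of π_156 on ℤ/161ℤ: [33, 33, 33, 33, 11, 11, 3, 3, 1]; 9 cycles in total.
Σ(ℓ_i−1) = 161−9 = 152; sign = (−1)^152 = +1.
Zolotarev: (156|161) = +1, matching the cycle-count sign.

+1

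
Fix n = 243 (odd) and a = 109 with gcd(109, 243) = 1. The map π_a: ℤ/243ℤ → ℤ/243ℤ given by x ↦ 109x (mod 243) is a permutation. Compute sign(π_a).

Start at x=55: 55 → 163 → 28 → 136 → 1 → 109 → 217 → … (one orbit).
Cycle lengths of π_109 on ℤ/243ℤ: [9, 9, 9, 9, 9, 9, 9, 9, 9, 9, 9, 9, 9, 9, 9, 9, 9, 9, 3, 3, 3, 3, 3, 3, 3, 3, 3, 3, 3, 3, 3, 3, 3, 3, 3, 3, 1, 1, 1, 1, 1, 1, 1, 1, 1, 1, 1, 1, 1, 1, 1, 1, 1, 1, 1, 1, 1, 1, 1, 1, 1, 1, 1]; 63 cycles in total.
243 − 63 = 180 transpositions; sign(π) = (−1)^180 = +1.
The Jacobi symbol (109|243) = +1 (Zolotarev) agrees.

+1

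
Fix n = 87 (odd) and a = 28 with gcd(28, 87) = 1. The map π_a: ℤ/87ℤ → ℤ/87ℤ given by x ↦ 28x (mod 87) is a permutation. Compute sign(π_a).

+1

Trace 1: π^k(1) = [1, 28] for k=0..1.
Decompose π into cycles: lengths [2, 2, 2, 2, 2, 2, 2, 2, 2, 2, 2, 2, 2, 2, 2, 2, 2, 2, 2, 2, 2, 2, 2, 2, 2, 2, 2, 2, 2, 2, 2, 2, 2, 2, 2, 2, 2, 2, 2, 2, 2, 2, 1, 1, 1] (45 cycles, including the fixed point 0).
sign(π) = (−1)^{n − #cycles} = (−1)^{87−45} = (−1)^42 = +1.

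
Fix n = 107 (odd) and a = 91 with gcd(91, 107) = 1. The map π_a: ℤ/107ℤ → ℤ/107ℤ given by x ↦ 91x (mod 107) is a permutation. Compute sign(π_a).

Start at x=47: 47 → 104 → 48 → 88 → 90 → 58 → 35 → … (one orbit).
Decompose π into cycles: lengths [106, 1] (2 cycles, including the fixed point 0).
sign(π) = (−1)^{n − #cycles} = (−1)^{107−2} = (−1)^105 = -1.
Via Zolotarev, sign(π_{91}) = (91|107) = -1.

-1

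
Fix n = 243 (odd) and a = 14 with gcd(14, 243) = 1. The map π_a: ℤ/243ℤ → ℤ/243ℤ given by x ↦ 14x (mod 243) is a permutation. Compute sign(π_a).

-1

Orbit of 212 under x↦14x: [212, 52, 242, 229, 47, 172, 221]… (length divides ord_243(14)).
Cycle lengths of π_14 on ℤ/243ℤ: [162, 54, 18, 6, 2, 1]; 6 cycles in total.
With 6 cycles on 243 points, sign = (−1)^{243−6} = -1.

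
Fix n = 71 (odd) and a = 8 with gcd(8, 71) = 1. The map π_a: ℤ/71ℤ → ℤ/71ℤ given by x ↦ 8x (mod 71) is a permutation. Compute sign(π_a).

Trace 40: π^k(40) = [40, 36, 4, 32, 43, 60, 54] for k=0..6.
Decompose π into cycles: lengths [35, 35, 1] (3 cycles, including the fixed point 0).
With 3 cycles on 71 points, sign = (−1)^{71−3} = +1.

+1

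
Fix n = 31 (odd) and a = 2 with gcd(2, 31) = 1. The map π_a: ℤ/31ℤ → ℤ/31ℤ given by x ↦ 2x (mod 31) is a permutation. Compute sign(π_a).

+1

Start at x=16: 16 → 1 → 2 → 4 → 8 → 16 (one orbit).
7 cycles of lengths [5, 5, 5, 5, 5, 5, 1].
7 cycles on 31: each ℓ→(−1)^(ℓ−1), product (−1)^24 = +1.
The Jacobi symbol (2|31) = +1 (Zolotarev) agrees.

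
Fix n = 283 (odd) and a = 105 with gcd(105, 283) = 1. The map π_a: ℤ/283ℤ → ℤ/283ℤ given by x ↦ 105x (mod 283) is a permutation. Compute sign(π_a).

+1

Orbit of 211 under x↦105x: [211, 81, 15, 160, 103, 61, 179]… (length divides ord_283(105)).
Cycle lengths of π_105 on ℤ/283ℤ: [141, 141, 1]; 3 cycles in total.
n − c = 283 − 3 = 280; sign = (−1)^280 = +1.
Via Zolotarev, sign(π_{105}) = (105|283) = +1.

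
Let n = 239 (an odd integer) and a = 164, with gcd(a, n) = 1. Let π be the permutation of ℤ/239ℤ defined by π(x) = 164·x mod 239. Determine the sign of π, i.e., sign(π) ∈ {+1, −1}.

-1

Start at x=199: 199 → 132 → 138 → 166 → 217 → 216 → 52 → … (one orbit).
Cycle type of π: 34×7 + 1; total 8 cycles.
n − c = 239 − 8 = 231; sign = (−1)^231 = -1.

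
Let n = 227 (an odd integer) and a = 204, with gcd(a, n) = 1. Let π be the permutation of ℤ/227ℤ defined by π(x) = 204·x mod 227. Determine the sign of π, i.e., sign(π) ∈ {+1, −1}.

-1

Orbit of 52 under x↦204x: [52, 166, 41, 192, 124, 99, 220]… (length divides ord_227(204)).
π_204 has 2 disjoint cycles with lengths [226, 1] on {0,…,226}.
sign(π) = (−1)^{n − #cycles} = (−1)^{227−2} = (−1)^225 = -1.
The Jacobi symbol (204|227) = -1 (Zolotarev) agrees.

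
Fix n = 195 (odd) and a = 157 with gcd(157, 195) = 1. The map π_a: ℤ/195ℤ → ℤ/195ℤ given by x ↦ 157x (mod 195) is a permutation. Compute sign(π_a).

-1

Start at x=118: 118 → 1 → 157 → 79 → 118 (one orbit).
Cycle lengths of π_157 on ℤ/195ℤ: [4, 4, 4, 4, 4, 4, 4, 4, 4, 4, 4, 4, 4, 4, 4, 4, 4, 4, 4, 4, 4, 4, 4, 4, 4, 4, 4, 4, 4, 4, 4, 4, 4, 4, 4, 4, 4, 4, 4, 1, 1, 1, 1, 1, 1, 1, 1, 1, 1, 1, 1, 1, 1, 1, 1, 1, 1, 1, 1, 1, 1, 1, 1, 1, 1, 1, 1, 1, 1, 1, 1, 1, 1, 1, 1, 1, 1, 1]; 78 cycles in total.
With 78 cycles on 195 points, sign = (−1)^{195−78} = -1.
Check: (157/195) = -1 by Zolotarev.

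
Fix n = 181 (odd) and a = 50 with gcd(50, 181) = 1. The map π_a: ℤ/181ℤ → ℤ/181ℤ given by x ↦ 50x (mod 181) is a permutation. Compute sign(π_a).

Orbit of 76 under x↦50x: [76, 180, 131, 34, 71, 111, 120]… (length divides ord_181(50)).
The orbit structure of x ↦ 50x mod 181: 2 orbits of sizes [180, 1].
181 − 2 = 179 transpositions; sign(π) = (−1)^179 = -1.

-1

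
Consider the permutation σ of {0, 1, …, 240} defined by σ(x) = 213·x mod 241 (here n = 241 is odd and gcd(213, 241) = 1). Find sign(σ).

Orbit of 201 under x↦213x: [201, 156, 211, 117, 98, 148, 194]… (length divides ord_241(213)).
Cycle lengths of π_213 on ℤ/241ℤ: [80, 80, 80, 1]; 4 cycles in total.
With 4 cycles on 241 points, sign = (−1)^{241−4} = -1.

-1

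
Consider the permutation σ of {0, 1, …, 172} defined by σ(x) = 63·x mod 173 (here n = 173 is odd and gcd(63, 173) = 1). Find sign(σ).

-1

Start at x=164: 164 → 125 → 90 → 134 → 138 → 44 → 4 → … (one orbit).
Cycle type of π: 172 + 1; total 2 cycles.
Σ(ℓ_i−1) = 173−2 = 171; sign = (−1)^171 = -1.
Via Zolotarev, sign(π_{63}) = (63|173) = -1.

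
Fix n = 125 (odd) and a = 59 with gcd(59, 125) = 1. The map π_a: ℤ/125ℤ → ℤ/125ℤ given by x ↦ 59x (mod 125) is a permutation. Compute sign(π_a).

Start at x=111: 111 → 49 → 16 → 69 → 71 → 64 → 26 → … (one orbit).
Cycle lengths of π_59 on ℤ/125ℤ: [50, 50, 10, 10, 2, 2, 1]; 7 cycles in total.
125 − 7 = 118 transpositions; sign(π) = (−1)^118 = +1.

+1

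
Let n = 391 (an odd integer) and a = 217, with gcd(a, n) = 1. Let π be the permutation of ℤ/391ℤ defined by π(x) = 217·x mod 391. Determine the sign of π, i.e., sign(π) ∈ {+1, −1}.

Trace 336: π^k(336) = [336, 186, 89, 154, 183, 220, 38] for k=0..6.
Cycle type of π: 44×8 + 22 + 4×4 + 1; total 14 cycles.
sign(π) = (−1)^{n − #cycles} = (−1)^{391−14} = (−1)^377 = -1.

-1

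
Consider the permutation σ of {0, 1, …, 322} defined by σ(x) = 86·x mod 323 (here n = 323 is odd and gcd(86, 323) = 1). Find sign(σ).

Start at x=222: 222 → 35 → 103 → 137 → 154 → 1 → 86 → … (one orbit).
π_86 has 34 disjoint cycles with lengths [18, 18, 18, 18, 18, 18, 18, 18, 18, 18, 18, 18, 18, 18, 18, 18, 18, 1, 1, 1, 1, 1, 1, 1, 1, 1, 1, 1, 1, 1, 1, 1, 1, 1] on {0,…,322}.
34 cycles on 323: each ℓ→(−1)^(ℓ−1), product (−1)^289 = -1.
Via Zolotarev, sign(π_{86}) = (86|323) = -1.

-1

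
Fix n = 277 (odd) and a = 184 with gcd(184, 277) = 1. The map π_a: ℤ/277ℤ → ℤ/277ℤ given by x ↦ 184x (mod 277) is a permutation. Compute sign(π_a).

Orbit of 212 under x↦184x: [212, 228, 125, 9, 271, 4, 182]… (length divides ord_277(184)).
Cycle lengths of π_184 on ℤ/277ℤ: [276, 1]; 2 cycles in total.
Σ(ℓ_i−1) = 277−2 = 275; sign = (−1)^275 = -1.
The Jacobi symbol (184|277) = -1 (Zolotarev) agrees.

-1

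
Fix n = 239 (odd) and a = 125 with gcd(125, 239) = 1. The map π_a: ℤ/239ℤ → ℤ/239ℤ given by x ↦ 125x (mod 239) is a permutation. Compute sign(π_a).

+1

Start at x=144: 144 → 75 → 54 → 58 → 80 → 201 → 30 → … (one orbit).
Cycle lengths of π_125 on ℤ/239ℤ: [119, 119, 1]; 3 cycles in total.
sign(π) = (−1)^{n − #cycles} = (−1)^{239−3} = (−1)^236 = +1.
Check: (125/239) = +1 by Zolotarev.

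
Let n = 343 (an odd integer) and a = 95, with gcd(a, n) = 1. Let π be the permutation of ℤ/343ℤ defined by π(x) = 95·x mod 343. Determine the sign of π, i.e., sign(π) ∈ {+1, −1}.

Orbit of 109 under x↦95x: [109, 65, 1, 95, 107, 218, 130]… (length divides ord_343(95)).
π_95 has 7 disjoint cycles with lengths [147, 147, 21, 21, 3, 3, 1] on {0,…,342}.
7 cycles on 343: each ℓ→(−1)^(ℓ−1), product (−1)^336 = +1.
Zolotarev: (95|343) = +1, matching the cycle-count sign.

+1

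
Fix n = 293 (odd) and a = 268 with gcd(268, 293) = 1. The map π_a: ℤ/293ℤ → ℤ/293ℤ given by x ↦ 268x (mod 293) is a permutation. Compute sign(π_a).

+1

Trace 90: π^k(90) = [90, 94, 287, 150, 59, 283, 250] for k=0..6.
5 cycles of lengths [73, 73, 73, 73, 1].
5 cycles on 293: each ℓ→(−1)^(ℓ−1), product (−1)^288 = +1.
Zolotarev: (268|293) = +1, matching the cycle-count sign.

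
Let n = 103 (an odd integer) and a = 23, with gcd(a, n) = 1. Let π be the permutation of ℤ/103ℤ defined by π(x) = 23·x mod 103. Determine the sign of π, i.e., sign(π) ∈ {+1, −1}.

Start at x=93: 93 → 79 → 66 → 76 → 100 → 34 → 61 → … (one orbit).
Decompose π into cycles: lengths [17, 17, 17, 17, 17, 17, 1] (7 cycles, including the fixed point 0).
sign(π) = (−1)^{n − #cycles} = (−1)^{103−7} = (−1)^96 = +1.
Check: (23/103) = +1 by Zolotarev.

+1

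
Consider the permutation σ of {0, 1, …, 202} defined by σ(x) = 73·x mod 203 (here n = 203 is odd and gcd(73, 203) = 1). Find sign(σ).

Orbit of 109 under x↦73x: [109, 40, 78, 10, 121, 104, 81]… (length divides ord_203(73)).
π_73 has 5 disjoint cycles with lengths [84, 84, 28, 6, 1] on {0,…,202}.
n − c = 203 − 5 = 198; sign = (−1)^198 = +1.

+1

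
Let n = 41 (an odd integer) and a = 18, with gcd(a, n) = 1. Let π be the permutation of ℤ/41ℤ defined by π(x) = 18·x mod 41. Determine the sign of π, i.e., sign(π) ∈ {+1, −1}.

Orbit of 18 under x↦18x: [18, 37, 10, 16, 1]… (length divides ord_41(18)).
Cycle lengths of π_18 on ℤ/41ℤ: [5, 5, 5, 5, 5, 5, 5, 5, 1]; 9 cycles in total.
9 cycles on 41: each ℓ→(−1)^(ℓ−1), product (−1)^32 = +1.

+1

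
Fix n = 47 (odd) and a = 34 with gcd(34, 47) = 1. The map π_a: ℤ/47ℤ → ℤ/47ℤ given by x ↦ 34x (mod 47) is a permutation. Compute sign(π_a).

+1

Orbit of 1 under x↦34x: [1, 34, 28, 12, 32, 7, 3]… (length divides ord_47(34)).
Cycle type of π: 23×2 + 1; total 3 cycles.
47 − 3 = 44 transpositions; sign(π) = (−1)^44 = +1.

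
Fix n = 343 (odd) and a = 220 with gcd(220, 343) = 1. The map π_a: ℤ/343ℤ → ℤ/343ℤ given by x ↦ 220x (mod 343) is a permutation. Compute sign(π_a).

Trace 22: π^k(22) = [22, 38, 128, 34, 277, 229, 302] for k=0..6.
Decompose π into cycles: lengths [294, 42, 6, 1] (4 cycles, including the fixed point 0).
343 − 4 = 339 transpositions; sign(π) = (−1)^339 = -1.

-1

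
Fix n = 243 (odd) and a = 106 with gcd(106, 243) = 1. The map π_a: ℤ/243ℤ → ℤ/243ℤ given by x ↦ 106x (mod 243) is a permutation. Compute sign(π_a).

Orbit of 172 under x↦106x: [172, 7, 13, 163, 25, 220, 235]… (length divides ord_243(106)).
The orbit structure of x ↦ 106x mod 243: 11 orbits of sizes [81, 81, 27, 27, 9, 9, 3, 3, 1, 1, 1].
sign(π) = (−1)^{n − #cycles} = (−1)^{243−11} = (−1)^232 = +1.

+1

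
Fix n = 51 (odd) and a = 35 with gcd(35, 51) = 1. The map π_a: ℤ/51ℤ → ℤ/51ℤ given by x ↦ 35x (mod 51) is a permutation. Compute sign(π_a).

Orbit of 1 under x↦35x: [1, 35]… (length divides ord_51(35)).
Cycle type of π: 2×17 + 1×17; total 34 cycles.
34 cycles on 51: each ℓ→(−1)^(ℓ−1), product (−1)^17 = -1.

-1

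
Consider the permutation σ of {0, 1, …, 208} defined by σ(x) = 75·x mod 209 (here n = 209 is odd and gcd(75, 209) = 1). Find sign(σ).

Start at x=58: 58 → 170 → 1 → 75 → 191 → 113 → 115 → … (one orbit).
Cycle type of π: 10×18 + 5×2 + 2×9 + 1; total 30 cycles.
30 cycles on 209: each ℓ→(−1)^(ℓ−1), product (−1)^179 = -1.
The Jacobi symbol (75|209) = -1 (Zolotarev) agrees.

-1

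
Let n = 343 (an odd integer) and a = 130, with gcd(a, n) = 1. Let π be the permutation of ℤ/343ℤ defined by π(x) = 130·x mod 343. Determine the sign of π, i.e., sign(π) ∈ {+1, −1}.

Trace 317: π^k(317) = [317, 50, 326, 191, 134, 270, 114] for k=0..6.
π_130 has 7 disjoint cycles with lengths [147, 147, 21, 21, 3, 3, 1] on {0,…,342}.
n − c = 343 − 7 = 336; sign = (−1)^336 = +1.
Zolotarev: (130|343) = +1, matching the cycle-count sign.

+1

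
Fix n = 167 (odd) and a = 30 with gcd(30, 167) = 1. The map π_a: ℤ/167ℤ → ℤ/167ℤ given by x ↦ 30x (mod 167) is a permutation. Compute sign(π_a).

Orbit of 72 under x↦30x: [72, 156, 4, 120, 93, 118, 33]… (length divides ord_167(30)).
The orbit structure of x ↦ 30x mod 167: 2 orbits of sizes [166, 1].
Σ(ℓ_i−1) = 167−2 = 165; sign = (−1)^165 = -1.
Via Zolotarev, sign(π_{30}) = (30|167) = -1.

-1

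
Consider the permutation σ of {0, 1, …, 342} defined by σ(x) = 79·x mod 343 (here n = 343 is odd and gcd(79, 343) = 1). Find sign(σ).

+1

Orbit of 116 under x↦79x: [116, 246, 226, 18, 50, 177, 263]… (length divides ord_343(79)).
Cycle type of π: 21×14 + 3×16 + 1; total 31 cycles.
n − c = 343 − 31 = 312; sign = (−1)^312 = +1.
(79|343)_J = +1 (Zolotarev's lemma cross-check).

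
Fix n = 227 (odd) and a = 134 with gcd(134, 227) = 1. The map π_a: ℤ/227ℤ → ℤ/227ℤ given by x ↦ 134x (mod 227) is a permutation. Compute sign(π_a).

Orbit of 176 under x↦134x: [176, 203, 189, 129, 34, 16, 101]… (length divides ord_227(134)).
Decompose π into cycles: lengths [113, 113, 1] (3 cycles, including the fixed point 0).
Σ(ℓ_i−1) = 227−3 = 224; sign = (−1)^224 = +1.
Zolotarev: (134|227) = +1, matching the cycle-count sign.

+1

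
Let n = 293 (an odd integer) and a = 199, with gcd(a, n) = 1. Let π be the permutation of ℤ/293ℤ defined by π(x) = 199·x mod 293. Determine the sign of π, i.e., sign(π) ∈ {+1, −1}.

+1

Orbit of 9 under x↦199x: [9, 33, 121, 53, 292, 94, 247]… (length divides ord_293(199)).
Cycle lengths of π_199 on ℤ/293ℤ: [146, 146, 1]; 3 cycles in total.
Σ(ℓ_i−1) = 293−3 = 290; sign = (−1)^290 = +1.
The Jacobi symbol (199|293) = +1 (Zolotarev) agrees.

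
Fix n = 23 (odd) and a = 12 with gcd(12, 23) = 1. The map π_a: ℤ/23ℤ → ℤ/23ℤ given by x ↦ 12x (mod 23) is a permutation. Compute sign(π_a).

Start at x=13: 13 → 18 → 9 → 16 → 8 → 4 → 2 → … (one orbit).
π_12 has 3 disjoint cycles with lengths [11, 11, 1] on {0,…,22}.
23 − 3 = 20 transpositions; sign(π) = (−1)^20 = +1.
The Jacobi symbol (12|23) = +1 (Zolotarev) agrees.

+1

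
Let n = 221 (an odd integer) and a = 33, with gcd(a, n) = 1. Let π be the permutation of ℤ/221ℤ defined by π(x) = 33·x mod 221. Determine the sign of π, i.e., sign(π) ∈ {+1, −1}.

Orbit of 84 under x↦33x: [84, 120, 203, 69, 67, 1, 33]… (length divides ord_221(33)).
Cycle lengths of π_33 on ℤ/221ℤ: [12, 12, 12, 12, 12, 12, 12, 12, 12, 12, 12, 12, 12, 12, 12, 12, 12, 2, 2, 2, 2, 2, 2, 2, 2, 1]; 26 cycles in total.
26 cycles on 221: each ℓ→(−1)^(ℓ−1), product (−1)^195 = -1.
Via Zolotarev, sign(π_{33}) = (33|221) = -1.

-1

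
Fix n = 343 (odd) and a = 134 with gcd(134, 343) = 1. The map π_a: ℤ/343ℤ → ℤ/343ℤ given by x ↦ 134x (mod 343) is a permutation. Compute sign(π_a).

Start at x=211: 211 → 148 → 281 → 267 → 106 → 141 → 29 → … (one orbit).
Decompose π into cycles: lengths [49, 49, 49, 49, 49, 49, 7, 7, 7, 7, 7, 7, 1, 1, 1, 1, 1, 1, 1] (19 cycles, including the fixed point 0).
sign(π) = (−1)^{n − #cycles} = (−1)^{343−19} = (−1)^324 = +1.
The Jacobi symbol (134|343) = +1 (Zolotarev) agrees.

+1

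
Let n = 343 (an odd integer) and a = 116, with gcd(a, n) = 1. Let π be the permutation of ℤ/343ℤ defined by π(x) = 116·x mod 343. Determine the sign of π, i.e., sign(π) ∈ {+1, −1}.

+1

Trace 1: π^k(1) = [1, 116, 79, 246, 67, 226, 148] for k=0..6.
31 cycles of lengths [21, 21, 21, 21, 21, 21, 21, 21, 21, 21, 21, 21, 21, 21, 3, 3, 3, 3, 3, 3, 3, 3, 3, 3, 3, 3, 3, 3, 3, 3, 1].
343 − 31 = 312 transpositions; sign(π) = (−1)^312 = +1.
(116|343)_J = +1 (Zolotarev's lemma cross-check).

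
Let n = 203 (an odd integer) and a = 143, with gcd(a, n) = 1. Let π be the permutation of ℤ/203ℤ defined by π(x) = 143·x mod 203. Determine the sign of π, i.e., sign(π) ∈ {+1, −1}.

+1

Orbit of 86 under x↦143x: [86, 118, 25, 124, 71, 3, 23]… (length divides ord_203(143)).
5 cycles of lengths [84, 84, 28, 6, 1].
With 5 cycles on 203 points, sign = (−1)^{203−5} = +1.
(143|203)_J = +1 (Zolotarev's lemma cross-check).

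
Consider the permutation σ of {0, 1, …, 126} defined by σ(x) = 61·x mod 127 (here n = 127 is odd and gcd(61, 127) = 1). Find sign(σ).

+1

Trace 64: π^k(64) = [64, 94, 19, 16, 87, 100, 4] for k=0..6.
π_61 has 7 disjoint cycles with lengths [21, 21, 21, 21, 21, 21, 1] on {0,…,126}.
sign(π) = (−1)^{n − #cycles} = (−1)^{127−7} = (−1)^120 = +1.
(61|127)_J = +1 (Zolotarev's lemma cross-check).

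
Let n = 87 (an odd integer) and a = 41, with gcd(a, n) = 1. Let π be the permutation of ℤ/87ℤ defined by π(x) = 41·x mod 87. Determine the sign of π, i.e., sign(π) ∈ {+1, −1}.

Orbit of 41 under x↦41x: [41, 28, 17, 1]… (length divides ord_87(41)).
π_41 has 23 disjoint cycles with lengths [4, 4, 4, 4, 4, 4, 4, 4, 4, 4, 4, 4, 4, 4, 4, 4, 4, 4, 4, 4, 4, 2, 1] on {0,…,86}.
n − c = 87 − 23 = 64; sign = (−1)^64 = +1.

+1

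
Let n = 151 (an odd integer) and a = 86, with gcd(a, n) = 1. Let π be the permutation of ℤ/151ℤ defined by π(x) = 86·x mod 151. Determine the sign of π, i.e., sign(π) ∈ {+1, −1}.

+1

Orbit of 8 under x↦86x: [8, 84, 127, 50, 72, 1, 86]… (length divides ord_151(86)).
7 cycles of lengths [25, 25, 25, 25, 25, 25, 1].
sign(π) = (−1)^{n − #cycles} = (−1)^{151−7} = (−1)^144 = +1.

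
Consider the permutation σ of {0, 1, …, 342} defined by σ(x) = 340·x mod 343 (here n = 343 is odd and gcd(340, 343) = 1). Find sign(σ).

+1

Orbit of 239 under x↦340x: [239, 312, 93, 64, 151, 233, 330]… (length divides ord_343(340)).
The orbit structure of x ↦ 340x mod 343: 7 orbits of sizes [147, 147, 21, 21, 3, 3, 1].
Σ(ℓ_i−1) = 343−7 = 336; sign = (−1)^336 = +1.
The Jacobi symbol (340|343) = +1 (Zolotarev) agrees.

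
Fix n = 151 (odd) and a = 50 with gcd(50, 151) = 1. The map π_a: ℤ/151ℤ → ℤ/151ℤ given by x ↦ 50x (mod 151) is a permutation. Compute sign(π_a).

Start at x=78: 78 → 125 → 59 → 81 → 124 → 9 → 148 → … (one orbit).
The orbit structure of x ↦ 50x mod 151: 7 orbits of sizes [25, 25, 25, 25, 25, 25, 1].
7 cycles on 151: each ℓ→(−1)^(ℓ−1), product (−1)^144 = +1.
Zolotarev: (50|151) = +1, matching the cycle-count sign.

+1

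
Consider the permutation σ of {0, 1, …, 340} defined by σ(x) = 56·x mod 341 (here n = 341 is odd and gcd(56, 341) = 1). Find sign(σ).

+1

Trace 1: π^k(1) = [1, 56, 67] for k=0..2.
Cycle lengths of π_56 on ℤ/341ℤ: [3, 3, 3, 3, 3, 3, 3, 3, 3, 3, 3, 3, 3, 3, 3, 3, 3, 3, 3, 3, 3, 3, 3, 3, 3, 3, 3, 3, 3, 3, 3, 3, 3, 3, 3, 3, 3, 3, 3, 3, 3, 3, 3, 3, 3, 3, 3, 3, 3, 3, 3, 3, 3, 3, 3, 3, 3, 3, 3, 3, 3, 3, 3, 3, 3, 3, 3, 3, 3, 3, 3, 3, 3, 3, 3, 3, 3, 3, 3, 3, 3, 3, 3, 3, 3, 3, 3, 3, 3, 3, 3, 3, 3, 3, 3, 3, 3, 3, 3, 3, 3, 3, 3, 3, 3, 3, 3, 3, 3, 3, 1, 1, 1, 1, 1, 1, 1, 1, 1, 1, 1]; 121 cycles in total.
With 121 cycles on 341 points, sign = (−1)^{341−121} = +1.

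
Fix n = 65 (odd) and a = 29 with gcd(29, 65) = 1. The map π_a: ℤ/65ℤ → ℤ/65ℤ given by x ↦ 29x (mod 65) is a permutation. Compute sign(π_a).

Start at x=61: 61 → 14 → 16 → 9 → 1 → 29 → 61 (one orbit).
15 cycles of lengths [6, 6, 6, 6, 6, 6, 6, 6, 3, 3, 3, 3, 2, 2, 1].
15 cycles on 65: each ℓ→(−1)^(ℓ−1), product (−1)^50 = +1.

+1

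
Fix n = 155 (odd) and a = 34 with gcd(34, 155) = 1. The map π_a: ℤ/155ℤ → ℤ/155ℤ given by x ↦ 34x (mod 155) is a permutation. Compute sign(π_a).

-1

Trace 74: π^k(74) = [74, 36, 139, 76, 104, 126, 99] for k=0..6.
Cycle type of π: 30×5 + 2×2 + 1; total 8 cycles.
n − c = 155 − 8 = 147; sign = (−1)^147 = -1.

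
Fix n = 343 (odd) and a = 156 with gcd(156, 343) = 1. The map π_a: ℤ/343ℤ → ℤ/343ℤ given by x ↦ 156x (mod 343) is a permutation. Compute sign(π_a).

Start at x=218: 218 → 51 → 67 → 162 → 233 → 333 → 155 → … (one orbit).
Cycle lengths of π_156 on ℤ/343ℤ: [147, 147, 21, 21, 3, 3, 1]; 7 cycles in total.
7 cycles on 343: each ℓ→(−1)^(ℓ−1), product (−1)^336 = +1.
Via Zolotarev, sign(π_{156}) = (156|343) = +1.

+1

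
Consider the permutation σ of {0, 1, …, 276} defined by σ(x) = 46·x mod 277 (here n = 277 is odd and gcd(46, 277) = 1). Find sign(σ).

Start at x=118: 118 → 165 → 111 → 120 → 257 → 188 → 61 → … (one orbit).
The orbit structure of x ↦ 46x mod 277: 2 orbits of sizes [276, 1].
n − c = 277 − 2 = 275; sign = (−1)^275 = -1.
(46|277)_J = -1 (Zolotarev's lemma cross-check).

-1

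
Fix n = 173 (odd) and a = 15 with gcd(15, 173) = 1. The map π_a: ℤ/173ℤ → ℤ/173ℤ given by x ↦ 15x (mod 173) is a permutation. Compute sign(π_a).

Orbit of 16 under x↦15x: [16, 67, 140, 24, 14, 37, 36]… (length divides ord_173(15)).
π_15 has 3 disjoint cycles with lengths [86, 86, 1] on {0,…,172}.
n − c = 173 − 3 = 170; sign = (−1)^170 = +1.
The Jacobi symbol (15|173) = +1 (Zolotarev) agrees.

+1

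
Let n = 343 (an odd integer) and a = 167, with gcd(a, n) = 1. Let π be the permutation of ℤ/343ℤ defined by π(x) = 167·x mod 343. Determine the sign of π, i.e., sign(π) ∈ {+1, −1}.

-1

Start at x=258: 258 → 211 → 251 → 71 → 195 → 323 → 90 → … (one orbit).
Cycle lengths of π_167 on ℤ/343ℤ: [98, 98, 98, 14, 14, 14, 2, 2, 2, 1]; 10 cycles in total.
Σ(ℓ_i−1) = 343−10 = 333; sign = (−1)^333 = -1.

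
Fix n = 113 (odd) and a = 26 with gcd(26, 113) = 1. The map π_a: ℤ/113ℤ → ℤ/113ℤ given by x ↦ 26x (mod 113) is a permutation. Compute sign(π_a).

+1

Start at x=31: 31 → 15 → 51 → 83 → 11 → 60 → 91 → … (one orbit).
Cycle lengths of π_26 on ℤ/113ℤ: [56, 56, 1]; 3 cycles in total.
With 3 cycles on 113 points, sign = (−1)^{113−3} = +1.
Via Zolotarev, sign(π_{26}) = (26|113) = +1.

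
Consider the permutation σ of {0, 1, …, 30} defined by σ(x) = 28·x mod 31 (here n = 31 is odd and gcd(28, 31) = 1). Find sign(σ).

+1

Start at x=18: 18 → 8 → 7 → 10 → 1 → 28 → 9 → … (one orbit).
Cycle lengths of π_28 on ℤ/31ℤ: [15, 15, 1]; 3 cycles in total.
sign(π) = (−1)^{n − #cycles} = (−1)^{31−3} = (−1)^28 = +1.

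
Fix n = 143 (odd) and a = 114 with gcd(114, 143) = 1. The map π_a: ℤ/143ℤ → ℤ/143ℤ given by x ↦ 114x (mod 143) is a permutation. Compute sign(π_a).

Start at x=53: 53 → 36 → 100 → 103 → 16 → 108 → 14 → … (one orbit).
Cycle type of π: 30×4 + 6×2 + 5×2 + 1; total 9 cycles.
Σ(ℓ_i−1) = 143−9 = 134; sign = (−1)^134 = +1.
(114|143)_J = +1 (Zolotarev's lemma cross-check).

+1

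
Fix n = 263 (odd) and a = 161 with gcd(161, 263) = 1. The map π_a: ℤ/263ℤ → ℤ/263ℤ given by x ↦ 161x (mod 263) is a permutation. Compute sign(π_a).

-1

Start at x=76: 76 → 138 → 126 → 35 → 112 → 148 → 158 → … (one orbit).
2 cycles of lengths [262, 1].
Σ(ℓ_i−1) = 263−2 = 261; sign = (−1)^261 = -1.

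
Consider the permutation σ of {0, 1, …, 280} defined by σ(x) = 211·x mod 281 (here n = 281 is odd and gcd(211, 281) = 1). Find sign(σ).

+1

Trace 1: π^k(1) = [1, 211, 123, 101, 236, 59, 85] for k=0..6.
The orbit structure of x ↦ 211x mod 281: 9 orbits of sizes [35, 35, 35, 35, 35, 35, 35, 35, 1].
n − c = 281 − 9 = 272; sign = (−1)^272 = +1.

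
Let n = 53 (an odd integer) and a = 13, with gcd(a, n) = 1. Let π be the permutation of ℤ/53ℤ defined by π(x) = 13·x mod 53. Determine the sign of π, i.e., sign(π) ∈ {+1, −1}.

+1

Start at x=16: 16 → 49 → 1 → 13 → 10 → 24 → 47 → … (one orbit).
π_13 has 5 disjoint cycles with lengths [13, 13, 13, 13, 1] on {0,…,52}.
Σ(ℓ_i−1) = 53−5 = 48; sign = (−1)^48 = +1.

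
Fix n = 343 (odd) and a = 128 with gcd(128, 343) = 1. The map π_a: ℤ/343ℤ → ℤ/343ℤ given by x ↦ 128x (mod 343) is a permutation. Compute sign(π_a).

+1

Trace 263: π^k(263) = [263, 50, 226, 116, 99, 324, 312] for k=0..6.
Cycle type of π: 21×14 + 3×16 + 1; total 31 cycles.
n − c = 343 − 31 = 312; sign = (−1)^312 = +1.
Zolotarev: (128|343) = +1, matching the cycle-count sign.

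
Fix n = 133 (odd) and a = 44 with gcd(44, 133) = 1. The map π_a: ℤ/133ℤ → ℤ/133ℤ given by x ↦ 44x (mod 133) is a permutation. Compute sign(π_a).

Orbit of 74 under x↦44x: [74, 64, 23, 81, 106, 9, 130]… (length divides ord_133(44)).
Cycle type of π: 9×14 + 3×2 + 1; total 17 cycles.
n − c = 133 − 17 = 116; sign = (−1)^116 = +1.
Check: (44/133) = +1 by Zolotarev.

+1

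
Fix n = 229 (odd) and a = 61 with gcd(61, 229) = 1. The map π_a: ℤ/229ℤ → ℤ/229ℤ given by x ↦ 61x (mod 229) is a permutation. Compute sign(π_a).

Orbit of 27 under x↦61x: [27, 44, 165, 218, 16, 60, 225]… (length divides ord_229(61)).
π_61 has 13 disjoint cycles with lengths [19, 19, 19, 19, 19, 19, 19, 19, 19, 19, 19, 19, 1] on {0,…,228}.
Σ(ℓ_i−1) = 229−13 = 216; sign = (−1)^216 = +1.
(61|229)_J = +1 (Zolotarev's lemma cross-check).

+1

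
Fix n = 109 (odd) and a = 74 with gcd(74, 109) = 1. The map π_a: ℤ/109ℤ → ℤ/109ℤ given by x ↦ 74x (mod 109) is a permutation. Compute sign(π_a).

+1

Orbit of 22 under x↦74x: [22, 102, 27, 36, 48, 64, 49]… (length divides ord_109(74)).
3 cycles of lengths [54, 54, 1].
n − c = 109 − 3 = 106; sign = (−1)^106 = +1.
Check: (74/109) = +1 by Zolotarev.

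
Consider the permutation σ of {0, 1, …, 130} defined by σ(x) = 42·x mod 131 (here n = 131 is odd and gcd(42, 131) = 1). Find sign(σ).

-1

Start at x=58: 58 → 78 → 1 → 42 → 61 → 73 → 53 → … (one orbit).
14 cycles of lengths [10, 10, 10, 10, 10, 10, 10, 10, 10, 10, 10, 10, 10, 1].
With 14 cycles on 131 points, sign = (−1)^{131−14} = -1.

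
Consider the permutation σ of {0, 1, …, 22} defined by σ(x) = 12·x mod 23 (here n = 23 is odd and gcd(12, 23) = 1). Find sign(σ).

+1

Start at x=4: 4 → 2 → 1 → 12 → 6 → 3 → 13 → … (one orbit).
π_12 has 3 disjoint cycles with lengths [11, 11, 1] on {0,…,22}.
sign(π) = (−1)^{n − #cycles} = (−1)^{23−3} = (−1)^20 = +1.
(12|23)_J = +1 (Zolotarev's lemma cross-check).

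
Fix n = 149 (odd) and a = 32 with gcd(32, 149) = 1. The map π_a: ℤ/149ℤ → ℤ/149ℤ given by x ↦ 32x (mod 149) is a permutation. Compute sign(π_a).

-1

Trace 67: π^k(67) = [67, 58, 68, 90, 49, 78, 112] for k=0..6.
The orbit structure of x ↦ 32x mod 149: 2 orbits of sizes [148, 1].
Σ(ℓ_i−1) = 149−2 = 147; sign = (−1)^147 = -1.
(32|149)_J = -1 (Zolotarev's lemma cross-check).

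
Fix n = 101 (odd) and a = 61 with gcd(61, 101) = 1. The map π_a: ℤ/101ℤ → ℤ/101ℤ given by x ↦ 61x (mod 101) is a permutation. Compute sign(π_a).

-1

Orbit of 85 under x↦61x: [85, 34, 54, 62, 45, 18, 88]… (length divides ord_101(61)).
Cycle lengths of π_61 on ℤ/101ℤ: [100, 1]; 2 cycles in total.
sign(π) = (−1)^{n − #cycles} = (−1)^{101−2} = (−1)^99 = -1.
(61|101)_J = -1 (Zolotarev's lemma cross-check).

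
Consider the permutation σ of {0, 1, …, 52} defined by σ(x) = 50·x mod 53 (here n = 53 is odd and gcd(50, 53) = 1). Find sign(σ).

Orbit of 4 under x↦50x: [4, 41, 36, 51, 6, 35, 1]… (length divides ord_53(50)).
π_50 has 2 disjoint cycles with lengths [52, 1] on {0,…,52}.
sign(π) = (−1)^{n − #cycles} = (−1)^{53−2} = (−1)^51 = -1.
Zolotarev: (50|53) = -1, matching the cycle-count sign.

-1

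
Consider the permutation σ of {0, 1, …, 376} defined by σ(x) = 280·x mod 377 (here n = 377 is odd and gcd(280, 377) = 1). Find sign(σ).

+1

Start at x=315: 315 → 359 → 238 → 288 → 339 → 293 → 231 → … (one orbit).
π_280 has 7 disjoint cycles with lengths [84, 84, 84, 84, 28, 12, 1] on {0,…,376}.
Σ(ℓ_i−1) = 377−7 = 370; sign = (−1)^370 = +1.
(280|377)_J = +1 (Zolotarev's lemma cross-check).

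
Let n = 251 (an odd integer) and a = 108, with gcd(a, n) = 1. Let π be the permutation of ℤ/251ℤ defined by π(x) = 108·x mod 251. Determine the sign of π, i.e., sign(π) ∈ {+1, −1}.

+1

Start at x=28: 28 → 12 → 41 → 161 → 69 → 173 → 110 → … (one orbit).
Cycle lengths of π_108 on ℤ/251ℤ: [125, 125, 1]; 3 cycles in total.
n − c = 251 − 3 = 248; sign = (−1)^248 = +1.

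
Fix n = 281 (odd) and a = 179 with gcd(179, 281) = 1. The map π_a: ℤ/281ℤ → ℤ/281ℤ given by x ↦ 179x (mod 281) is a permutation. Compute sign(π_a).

Start at x=228: 228 → 67 → 191 → 188 → 213 → 192 → 86 → … (one orbit).
8 cycles of lengths [40, 40, 40, 40, 40, 40, 40, 1].
With 8 cycles on 281 points, sign = (−1)^{281−8} = -1.
Via Zolotarev, sign(π_{179}) = (179|281) = -1.

-1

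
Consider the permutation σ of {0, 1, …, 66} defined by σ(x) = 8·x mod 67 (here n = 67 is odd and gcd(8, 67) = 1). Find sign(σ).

-1

Start at x=59: 59 → 3 → 24 → 58 → 62 → 27 → 15 → … (one orbit).
Decompose π into cycles: lengths [22, 22, 22, 1] (4 cycles, including the fixed point 0).
sign(π) = (−1)^{n − #cycles} = (−1)^{67−4} = (−1)^63 = -1.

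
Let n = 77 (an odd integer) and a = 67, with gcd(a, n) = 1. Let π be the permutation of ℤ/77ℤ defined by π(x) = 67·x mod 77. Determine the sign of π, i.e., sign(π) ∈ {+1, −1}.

+1

Trace 1: π^k(1) = [1, 67, 23] for k=0..2.
Decompose π into cycles: lengths [3, 3, 3, 3, 3, 3, 3, 3, 3, 3, 3, 3, 3, 3, 3, 3, 3, 3, 3, 3, 3, 3, 1, 1, 1, 1, 1, 1, 1, 1, 1, 1, 1] (33 cycles, including the fixed point 0).
sign(π) = (−1)^{n − #cycles} = (−1)^{77−33} = (−1)^44 = +1.
The Jacobi symbol (67|77) = +1 (Zolotarev) agrees.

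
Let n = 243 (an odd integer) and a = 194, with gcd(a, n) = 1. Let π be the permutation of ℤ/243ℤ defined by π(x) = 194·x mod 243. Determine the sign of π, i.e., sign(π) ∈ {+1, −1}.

-1

Start at x=97: 97 → 107 → 103 → 56 → 172 → 77 → 115 → … (one orbit).
π_194 has 6 disjoint cycles with lengths [162, 54, 18, 6, 2, 1] on {0,…,242}.
With 6 cycles on 243 points, sign = (−1)^{243−6} = -1.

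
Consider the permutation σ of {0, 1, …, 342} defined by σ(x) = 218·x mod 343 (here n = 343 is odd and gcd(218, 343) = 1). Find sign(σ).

Start at x=127: 127 → 246 → 120 → 92 → 162 → 330 → 253 → … (one orbit).
π_218 has 19 disjoint cycles with lengths [49, 49, 49, 49, 49, 49, 7, 7, 7, 7, 7, 7, 1, 1, 1, 1, 1, 1, 1] on {0,…,342}.
Σ(ℓ_i−1) = 343−19 = 324; sign = (−1)^324 = +1.

+1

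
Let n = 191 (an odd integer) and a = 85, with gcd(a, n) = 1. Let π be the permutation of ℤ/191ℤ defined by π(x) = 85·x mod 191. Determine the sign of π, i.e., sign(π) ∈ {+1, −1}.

+1

Trace 68: π^k(68) = [68, 50, 48, 69, 135, 15, 129] for k=0..6.
Cycle type of π: 95×2 + 1; total 3 cycles.
Σ(ℓ_i−1) = 191−3 = 188; sign = (−1)^188 = +1.
(85|191)_J = +1 (Zolotarev's lemma cross-check).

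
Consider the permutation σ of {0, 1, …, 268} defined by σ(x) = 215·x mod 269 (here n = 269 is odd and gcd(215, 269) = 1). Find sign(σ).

Trace 224: π^k(224) = [224, 9, 52, 151, 185, 232, 115] for k=0..6.
The orbit structure of x ↦ 215x mod 269: 3 orbits of sizes [134, 134, 1].
With 3 cycles on 269 points, sign = (−1)^{269−3} = +1.

+1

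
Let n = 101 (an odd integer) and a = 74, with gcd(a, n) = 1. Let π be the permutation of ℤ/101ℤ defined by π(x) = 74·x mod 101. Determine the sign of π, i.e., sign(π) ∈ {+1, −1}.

Start at x=6: 6 → 40 → 31 → 72 → 76 → 69 → 56 → … (one orbit).
π_74 has 2 disjoint cycles with lengths [100, 1] on {0,…,100}.
With 2 cycles on 101 points, sign = (−1)^{101−2} = -1.
(74|101)_J = -1 (Zolotarev's lemma cross-check).

-1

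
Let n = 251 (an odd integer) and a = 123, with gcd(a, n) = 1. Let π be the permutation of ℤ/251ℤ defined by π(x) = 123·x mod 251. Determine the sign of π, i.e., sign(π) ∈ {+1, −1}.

+1

Start at x=16: 16 → 211 → 100 → 1 → 123 → 69 → 204 → … (one orbit).
11 cycles of lengths [25, 25, 25, 25, 25, 25, 25, 25, 25, 25, 1].
Σ(ℓ_i−1) = 251−11 = 240; sign = (−1)^240 = +1.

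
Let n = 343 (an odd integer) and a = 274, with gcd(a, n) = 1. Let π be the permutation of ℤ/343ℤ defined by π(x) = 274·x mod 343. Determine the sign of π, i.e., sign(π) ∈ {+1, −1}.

Orbit of 1 under x↦274x: [1, 274, 302, 85, 309, 288, 22]… (length divides ord_343(274)).
Decompose π into cycles: lengths [49, 49, 49, 49, 49, 49, 7, 7, 7, 7, 7, 7, 1, 1, 1, 1, 1, 1, 1] (19 cycles, including the fixed point 0).
With 19 cycles on 343 points, sign = (−1)^{343−19} = +1.

+1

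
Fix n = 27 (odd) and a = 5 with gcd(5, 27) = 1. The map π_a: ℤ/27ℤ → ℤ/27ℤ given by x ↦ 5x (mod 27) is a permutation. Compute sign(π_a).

Start at x=26: 26 → 22 → 2 → 10 → 23 → 7 → 8 → … (one orbit).
Cycle lengths of π_5 on ℤ/27ℤ: [18, 6, 2, 1]; 4 cycles in total.
Σ(ℓ_i−1) = 27−4 = 23; sign = (−1)^23 = -1.

-1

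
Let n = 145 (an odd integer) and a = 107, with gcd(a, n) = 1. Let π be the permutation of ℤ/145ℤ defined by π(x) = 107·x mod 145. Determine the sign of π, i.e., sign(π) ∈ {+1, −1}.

Start at x=1: 1 → 107 → 139 → 83 → 36 → 82 → 74 → … (one orbit).
Decompose π into cycles: lengths [28, 28, 28, 28, 7, 7, 7, 7, 4, 1] (10 cycles, including the fixed point 0).
10 cycles on 145: each ℓ→(−1)^(ℓ−1), product (−1)^135 = -1.

-1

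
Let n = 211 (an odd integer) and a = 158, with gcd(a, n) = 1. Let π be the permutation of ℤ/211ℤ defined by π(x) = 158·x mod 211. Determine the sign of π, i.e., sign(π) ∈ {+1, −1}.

Orbit of 22 under x↦158x: [22, 100, 186, 59, 38, 96, 187]… (length divides ord_211(158)).
Cycle lengths of π_158 on ℤ/211ℤ: [210, 1]; 2 cycles in total.
2 cycles on 211: each ℓ→(−1)^(ℓ−1), product (−1)^209 = -1.

-1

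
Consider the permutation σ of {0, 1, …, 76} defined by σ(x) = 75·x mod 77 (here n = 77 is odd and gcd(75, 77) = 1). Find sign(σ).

Orbit of 4 under x↦75x: [4, 69, 16, 45, 64, 26, 25]… (length divides ord_77(75)).
Cycle lengths of π_75 on ℤ/77ℤ: [30, 30, 6, 5, 5, 1]; 6 cycles in total.
n − c = 77 − 6 = 71; sign = (−1)^71 = -1.
The Jacobi symbol (75|77) = -1 (Zolotarev) agrees.

-1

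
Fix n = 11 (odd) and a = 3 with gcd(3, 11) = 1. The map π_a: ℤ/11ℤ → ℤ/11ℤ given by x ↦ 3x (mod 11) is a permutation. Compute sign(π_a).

Orbit of 5 under x↦3x: [5, 4, 1, 3, 9]… (length divides ord_11(3)).
The orbit structure of x ↦ 3x mod 11: 3 orbits of sizes [5, 5, 1].
11 − 3 = 8 transpositions; sign(π) = (−1)^8 = +1.

+1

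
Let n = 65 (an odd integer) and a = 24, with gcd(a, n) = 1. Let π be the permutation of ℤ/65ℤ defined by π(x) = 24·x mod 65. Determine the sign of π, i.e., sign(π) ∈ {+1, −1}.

-1

Start at x=1: 1 → 24 → 56 → 44 → 16 → 59 → 51 → … (one orbit).
π_24 has 8 disjoint cycles with lengths [12, 12, 12, 12, 12, 2, 2, 1] on {0,…,64}.
With 8 cycles on 65 points, sign = (−1)^{65−8} = -1.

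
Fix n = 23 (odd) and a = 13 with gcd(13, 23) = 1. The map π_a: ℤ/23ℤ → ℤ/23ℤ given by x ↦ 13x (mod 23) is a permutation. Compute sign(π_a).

+1

Start at x=6: 6 → 9 → 2 → 3 → 16 → 1 → 13 → … (one orbit).
π_13 has 3 disjoint cycles with lengths [11, 11, 1] on {0,…,22}.
23 − 3 = 20 transpositions; sign(π) = (−1)^20 = +1.
Via Zolotarev, sign(π_{13}) = (13|23) = +1.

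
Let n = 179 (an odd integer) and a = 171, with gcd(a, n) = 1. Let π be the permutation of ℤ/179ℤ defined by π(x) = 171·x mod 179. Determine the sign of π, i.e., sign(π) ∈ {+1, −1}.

+1

Orbit of 42 under x↦171x: [42, 22, 3, 155, 13, 75, 116]… (length divides ord_179(171)).
3 cycles of lengths [89, 89, 1].
3 cycles on 179: each ℓ→(−1)^(ℓ−1), product (−1)^176 = +1.
Check: (171/179) = +1 by Zolotarev.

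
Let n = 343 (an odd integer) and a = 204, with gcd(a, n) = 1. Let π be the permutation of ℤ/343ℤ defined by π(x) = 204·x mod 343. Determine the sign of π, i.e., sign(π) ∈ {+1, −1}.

Start at x=260: 260 → 218 → 225 → 281 → 43 → 197 → 57 → … (one orbit).
19 cycles of lengths [49, 49, 49, 49, 49, 49, 7, 7, 7, 7, 7, 7, 1, 1, 1, 1, 1, 1, 1].
Σ(ℓ_i−1) = 343−19 = 324; sign = (−1)^324 = +1.

+1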